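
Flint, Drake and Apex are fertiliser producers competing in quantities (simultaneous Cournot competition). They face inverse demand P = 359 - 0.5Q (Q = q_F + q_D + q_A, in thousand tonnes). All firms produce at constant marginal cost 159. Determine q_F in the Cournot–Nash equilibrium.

A representative firm's profit is π_i = q_i(359 - 0.5Q) - 159q_i.
First-order condition (treating rivals' output as given): 200 - q_i - (1/2)·Σ_{j≠i} q_j = 0.
By symmetry each firm produces the same amount; substituting Σ_{j≠i} q_j = 2q_i yields q_i = 200/2 = 100.

100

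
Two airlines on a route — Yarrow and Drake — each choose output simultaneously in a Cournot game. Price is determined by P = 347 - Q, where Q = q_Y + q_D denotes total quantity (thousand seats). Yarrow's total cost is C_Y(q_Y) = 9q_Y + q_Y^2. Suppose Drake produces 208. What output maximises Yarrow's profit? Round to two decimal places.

With the rival's output fixed at 208, Yarrow's profit is π_Y = (347 - 208 - q_Y)q_Y - (9q_Y + q_Y²) = (139 - q_Y)q_Y - (9q_Y + q_Y²).
∂π_Y/∂q_Y = 130 - 4q_Y = 0, so q_Y = 65/2.

32.50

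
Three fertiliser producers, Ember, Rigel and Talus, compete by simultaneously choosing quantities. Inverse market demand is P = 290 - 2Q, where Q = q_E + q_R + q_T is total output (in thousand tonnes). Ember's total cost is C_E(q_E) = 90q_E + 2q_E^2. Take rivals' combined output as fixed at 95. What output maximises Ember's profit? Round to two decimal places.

1.25

With rivals' combined output fixed at 95, Ember's profit is π_E = (290 - 2·95 - 2q_E)q_E - (90q_E + 2q_E²) = (100 - 2q_E)q_E - (90q_E + 2q_E²).
∂π_E/∂q_E = 10 - 8q_E = 0, so q_E = 5/4.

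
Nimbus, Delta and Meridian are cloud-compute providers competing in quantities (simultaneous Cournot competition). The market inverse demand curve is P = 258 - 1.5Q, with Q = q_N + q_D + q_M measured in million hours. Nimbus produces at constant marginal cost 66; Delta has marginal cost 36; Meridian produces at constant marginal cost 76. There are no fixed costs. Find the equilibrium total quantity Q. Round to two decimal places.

Nimbus's profit: π_N = (258 - 1.5Q)q_N - (66q_N). Setting ∂π_N/∂q_N = 0: 192 - 3q_N - (3/2)(q_D + q_M) = 0.
Delta's profit: π_D = (258 - 1.5Q)q_D - (36q_D). Setting ∂π_D/∂q_D = 0: 222 - 3q_D - (3/2)(q_N + q_M) = 0.
Meridian's first-order condition: 182 - 3q_M - (3/2)(q_N + q_D) = 0.
Adding the 3 first-order conditions: 596 − 6Q = 0, so Q = 298/3.
Back-substituting: q_N = (192 − 149)/(3/2) = 86/3, q_D = (222 − 149)/(3/2) = 146/3, q_M = (182 − 149)/(3/2) = 22.
Total output Q = 86/3 + 146/3 + 22 = 298/3.

99.33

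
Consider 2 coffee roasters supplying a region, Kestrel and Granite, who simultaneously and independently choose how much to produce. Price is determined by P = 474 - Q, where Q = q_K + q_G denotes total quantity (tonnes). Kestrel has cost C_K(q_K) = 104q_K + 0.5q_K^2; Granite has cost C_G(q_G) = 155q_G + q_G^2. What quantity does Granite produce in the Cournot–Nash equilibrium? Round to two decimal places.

Kestrel's profit: π_K = (474 - Q)q_K - (104q_K + (1/2)q_K²). Setting ∂π_K/∂q_K = 0: 370 - 3q_K - (q_G) = 0.
Granite's profit: π_G = (474 - Q)q_G - (155q_G + q_G²). Setting ∂π_G/∂q_G = 0: 319 - 4q_G - (q_K) = 0.
Best responses: q_K = (370 - q_G)/3, q_G = (319 - q_K)/4.
Solving the pair: q_K = 1161/11, q_G = 587/11.

53.36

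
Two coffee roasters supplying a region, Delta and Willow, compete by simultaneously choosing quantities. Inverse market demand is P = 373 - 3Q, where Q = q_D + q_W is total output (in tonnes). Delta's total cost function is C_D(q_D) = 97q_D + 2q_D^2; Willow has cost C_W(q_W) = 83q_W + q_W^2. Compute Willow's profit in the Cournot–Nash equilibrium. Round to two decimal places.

3406.61

Delta's profit: π_D = (373 - 3Q)q_D - (97q_D + 2q_D²). Setting ∂π_D/∂q_D = 0: 276 - 10q_D - 3(q_W) = 0.
Willow's first-order condition: 290 - 8q_W - 3(q_D) = 0.
Rearranging gives the reaction functions q_D = (276 - 3q_W)/10 and q_W = (290 - 3q_D)/8.
Solving the pair: q_D = 1338/71, q_W = 29.1831.
Price P = 373 - 3·48.0282 = 228.9155.
Willow's profit: 228.9155·29.1831 - 83·29.1831 - 29.1831² = 3406.6130.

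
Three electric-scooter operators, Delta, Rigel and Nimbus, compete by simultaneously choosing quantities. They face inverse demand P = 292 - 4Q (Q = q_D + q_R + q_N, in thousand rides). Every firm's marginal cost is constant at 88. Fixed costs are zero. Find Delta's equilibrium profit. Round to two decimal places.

A representative firm's profit is π_i = q_i(292 - 4Q) - 88q_i.
First-order condition (treating rivals' output as given): 204 - 8q_i - 4·Σ_{j≠i} q_j = 0.
By symmetry each firm produces the same amount; substituting Σ_{j≠i} q_j = 2q_i yields q_i = 204/16 = 51/4.
Price P = 292 - 4·(153/4) = 139.
Delta's profit: (139 - 88)·(51/4) = 650.2500.

650.25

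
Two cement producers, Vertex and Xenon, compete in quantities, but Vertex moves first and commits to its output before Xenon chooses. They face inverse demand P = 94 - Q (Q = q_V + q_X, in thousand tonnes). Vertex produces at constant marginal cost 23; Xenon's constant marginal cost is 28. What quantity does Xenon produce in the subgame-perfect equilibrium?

14

Solve by backward induction. Given q_V, the follower Xenon maximises π_X = (94 - q_V - q_X)q_X - 28q_X.
Setting the follower's marginal profit to zero, 66 - q_V - 2q_X = 0, i.e. q_X = (66 - q_V)/2.
Vertex substitutes q_X(q_V) into its own profit: π_V = q_V(94 - q_V - (66 - q_V)/2) - 23q_V = (61 - (1/2)q_V)q_V - 23q_V.
Leader FOC: 38 - q_V = 0, so q_V = 38.
Then q_X = (66 - 38)/2 = 14.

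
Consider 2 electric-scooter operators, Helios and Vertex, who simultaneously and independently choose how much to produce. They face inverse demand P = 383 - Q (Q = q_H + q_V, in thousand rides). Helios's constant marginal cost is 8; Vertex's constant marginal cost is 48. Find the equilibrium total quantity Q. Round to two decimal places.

Helios's profit: π_H = (383 - Q)q_H - (8q_H). Setting ∂π_H/∂q_H = 0: 375 - 2q_H - (q_V) = 0.
Vertex's first-order condition: 335 - 2q_V - (q_H) = 0.
Best responses: q_H = (375 - q_V)/2, q_V = (335 - q_H)/2.
Substituting one into the other gives q_H = 415/3 and q_V = 295/3.
Total output Q = 415/3 + 295/3 = 710/3.

236.67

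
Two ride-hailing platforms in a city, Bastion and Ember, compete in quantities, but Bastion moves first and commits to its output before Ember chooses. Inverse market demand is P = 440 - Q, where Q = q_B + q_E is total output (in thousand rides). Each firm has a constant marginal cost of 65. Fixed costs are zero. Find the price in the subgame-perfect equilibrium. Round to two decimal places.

Solve by backward induction. Given q_B, the follower Ember maximises π_E = (440 - q_B - q_E)q_E - 65q_E.
Setting the follower's marginal profit to zero, 375 - q_B - 2q_E = 0, i.e. q_E = (375 - q_B)/2.
Bastion substitutes q_E(q_B) into its own profit: π_B = q_B(440 - q_B - (375 - q_B)/2) - 65q_B = (505/2 - (1/2)q_B)q_B - 65q_B.
Leader FOC: 375/2 - q_B = 0, so q_B = 375/2.
Then q_E = (375 - 375/2)/2 = 375/4.
Total output Q = 1125/4, so price P = 440 - 1125/4 = 635/4.

158.75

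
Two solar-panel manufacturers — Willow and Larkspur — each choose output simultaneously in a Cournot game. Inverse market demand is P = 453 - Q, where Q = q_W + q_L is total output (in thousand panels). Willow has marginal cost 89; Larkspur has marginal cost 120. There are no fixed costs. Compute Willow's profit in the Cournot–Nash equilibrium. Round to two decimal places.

Willow's profit: π_W = (453 - Q)q_W - (89q_W). Setting ∂π_W/∂q_W = 0: 364 - 2q_W - (q_L) = 0.
Larkspur's first-order condition: 333 - 2q_L - (q_W) = 0.
So q_W = (364 - q_L)/2 and q_L = (333 - q_W)/2.
Substituting one into the other gives q_W = 395/3 and q_L = 302/3.
Price P = 453 - 697/3 = 662/3.
Willow's profit: (662/3 - 89)·(395/3) = 17336.1111.

17336.11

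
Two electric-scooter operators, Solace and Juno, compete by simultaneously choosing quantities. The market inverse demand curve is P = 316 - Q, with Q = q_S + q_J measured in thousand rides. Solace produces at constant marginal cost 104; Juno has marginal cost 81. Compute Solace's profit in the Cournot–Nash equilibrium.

Solace's profit: π_S = (316 - Q)q_S - (104q_S). Setting ∂π_S/∂q_S = 0: 212 - 2q_S - (q_J) = 0.
Juno's profit: π_J = (316 - Q)q_J - (81q_J). Setting ∂π_J/∂q_J = 0: 235 - 2q_J - (q_S) = 0.
So q_S = (212 - q_J)/2 and q_J = (235 - q_S)/2.
Substituting one into the other gives q_S = 63 and q_J = 86.
Price P = 316 - 149 = 167.
Solace's profit: (167 - 104)·63 = 3969.

3969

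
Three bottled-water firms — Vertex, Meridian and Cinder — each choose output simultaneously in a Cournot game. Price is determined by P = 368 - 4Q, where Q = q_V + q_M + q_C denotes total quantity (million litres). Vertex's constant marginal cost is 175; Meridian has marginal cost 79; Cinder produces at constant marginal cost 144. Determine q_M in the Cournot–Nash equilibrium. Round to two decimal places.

Vertex's profit: π_V = (368 - 4Q)q_V - (175q_V). Setting ∂π_V/∂q_V = 0: 193 - 8q_V - 4(q_M + q_C) = 0.
Meridian's first-order condition: 289 - 8q_M - 4(q_V + q_C) = 0.
Cinder's profit: π_C = (368 - 4Q)q_C - (144q_C). Setting ∂π_C/∂q_C = 0: 224 - 8q_C - 4(q_V + q_M) = 0.
Summing all 3 equations gives 706 − 16Q = 0, hence Q = 353/8.
Back-substituting: q_V = (193 − 353/2)/4 = 33/8, q_M = (289 − 353/2)/4 = 225/8, q_C = (224 − 353/2)/4 = 95/8.

28.13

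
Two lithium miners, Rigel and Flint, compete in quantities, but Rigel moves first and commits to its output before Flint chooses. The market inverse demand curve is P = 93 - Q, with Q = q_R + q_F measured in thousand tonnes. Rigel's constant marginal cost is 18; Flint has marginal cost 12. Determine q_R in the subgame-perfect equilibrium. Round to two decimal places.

The follower Flint best-responds to any q_R: π_F = (93 - Q)q_F - 12q_F.
Follower FOC: 81 - q_R - 2q_F = 0, so q_F(q_R) = (81 - q_R)/2.
The leader anticipates this reaction. Substituting into P = 93 - Q gives P = 105/2 - (1/2)q_R, so π_R = (105/2 - (1/2)q_R)q_R - 18q_R.
The leader's first-order condition 69/2 - q_R = 0 yields q_R = 69/2.
Then q_F = (81 - 69/2)/2 = 93/4.

34.50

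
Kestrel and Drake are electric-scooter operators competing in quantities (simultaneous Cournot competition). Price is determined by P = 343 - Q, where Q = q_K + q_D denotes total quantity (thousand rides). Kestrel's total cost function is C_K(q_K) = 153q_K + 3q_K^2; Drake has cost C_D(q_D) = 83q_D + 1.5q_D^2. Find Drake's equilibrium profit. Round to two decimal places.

Kestrel's profit: π_K = (343 - Q)q_K - (153q_K + 3q_K²). Setting ∂π_K/∂q_K = 0: 190 - 8q_K - (q_D) = 0.
Drake's first-order condition: 260 - 5q_D - (q_K) = 0.
Rearranging gives the reaction functions q_K = (190 - q_D)/8 and q_D = (260 - q_K)/5.
Solving the pair: q_K = 230/13, q_D = 630/13.
Price P = 343 - 860/13 = 276.8462.
Drake's profit: 276.8462·(630/13) - 83·(630/13) - (3/2)(630/13)² = 5871.3018.

5871.30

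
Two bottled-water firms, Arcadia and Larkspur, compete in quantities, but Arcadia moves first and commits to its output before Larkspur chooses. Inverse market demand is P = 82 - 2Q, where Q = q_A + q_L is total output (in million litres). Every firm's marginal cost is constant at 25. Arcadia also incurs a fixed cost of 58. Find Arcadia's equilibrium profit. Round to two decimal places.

145.06

The follower Larkspur best-responds to any q_A: π_L = (82 - 2Q)q_L - 25q_L.
∂π_L/∂q_L = 57 - 2q_A - 4q_L = 0 gives the reaction function q_L = (57 - 2q_A)/4.
The leader anticipates this reaction. Substituting into P = 82 - 2Q gives P = 107/2 - q_A, so π_A = (107/2 - q_A)q_A - 25q_A.
Leader FOC: 57/2 - 2q_A = 0, so q_A = 57/4.
Then q_L = (57 - 2·(57/4))/4 = 57/8.
Price P = 82 - 2·(171/8) = 157/4.
Arcadia's profit: (157/4 - 25)·(57/4) - 58 = 145.0625.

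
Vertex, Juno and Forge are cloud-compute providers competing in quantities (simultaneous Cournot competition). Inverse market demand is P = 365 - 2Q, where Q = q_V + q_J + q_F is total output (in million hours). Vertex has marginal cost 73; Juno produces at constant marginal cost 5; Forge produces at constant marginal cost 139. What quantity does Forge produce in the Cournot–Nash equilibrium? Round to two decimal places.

3.25

Vertex's profit: π_V = (365 - 2Q)q_V - (73q_V). Setting ∂π_V/∂q_V = 0: 292 - 4q_V - 2(q_J + q_F) = 0.
Juno's profit: π_J = (365 - 2Q)q_J - (5q_J). Setting ∂π_J/∂q_J = 0: 360 - 4q_J - 2(q_V + q_F) = 0.
Forge's profit: π_F = (365 - 2Q)q_F - (139q_F). Setting ∂π_F/∂q_F = 0: 226 - 4q_F - 2(q_V + q_J) = 0.
Adding the 3 first-order conditions: 878 − 8Q = 0, so Q = 439/4.
Back-substituting: q_V = (292 − 439/2)/2 = 145/4, q_J = (360 − 439/2)/2 = 281/4, q_F = (226 − 439/2)/2 = 13/4.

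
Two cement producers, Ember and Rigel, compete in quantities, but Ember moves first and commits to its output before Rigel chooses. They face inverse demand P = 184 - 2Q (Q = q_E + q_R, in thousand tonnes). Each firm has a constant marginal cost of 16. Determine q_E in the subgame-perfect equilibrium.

The follower Rigel best-responds to any q_E: π_R = (184 - 2Q)q_R - 16q_R.
Setting the follower's marginal profit to zero, 168 - 2q_E - 4q_R = 0, i.e. q_R = (168 - 2q_E)/4.
The leader anticipates this reaction. Substituting into P = 184 - 2Q gives P = 100 - q_E, so π_E = (100 - q_E)q_E - 16q_E.
Leader FOC: 84 - 2q_E = 0, so q_E = 42.
Then q_R = (168 - 2·42)/4 = 21.

42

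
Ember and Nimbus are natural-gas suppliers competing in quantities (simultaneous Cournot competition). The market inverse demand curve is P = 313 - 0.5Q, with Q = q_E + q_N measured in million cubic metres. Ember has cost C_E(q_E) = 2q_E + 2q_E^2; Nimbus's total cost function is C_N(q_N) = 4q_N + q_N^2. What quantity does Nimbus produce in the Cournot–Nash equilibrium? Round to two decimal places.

Ember's profit: π_E = (313 - 0.5Q)q_E - (2q_E + 2q_E²). Setting ∂π_E/∂q_E = 0: 311 - 5q_E - (1/2)(q_N) = 0.
Nimbus's profit: π_N = (313 - 0.5Q)q_N - (4q_N + q_N²). Setting ∂π_N/∂q_N = 0: 309 - 3q_N - (1/2)(q_E) = 0.
Best responses: q_E = (311 - (1/2)q_N)/5, q_N = (309 - (1/2)q_E)/3.
Substituting one into the other gives q_E = 52.7797 and q_N = 94.2034.

94.20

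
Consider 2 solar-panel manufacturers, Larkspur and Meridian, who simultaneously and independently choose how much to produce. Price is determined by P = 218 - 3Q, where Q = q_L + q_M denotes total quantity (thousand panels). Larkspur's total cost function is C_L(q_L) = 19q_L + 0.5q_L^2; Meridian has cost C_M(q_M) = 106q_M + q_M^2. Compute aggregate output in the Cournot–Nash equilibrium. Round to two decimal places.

30.70

Larkspur's profit: π_L = (218 - 3Q)q_L - (19q_L + (1/2)q_L²). Setting ∂π_L/∂q_L = 0: 199 - 7q_L - 3(q_M) = 0.
Meridian's first-order condition: 112 - 8q_M - 3(q_L) = 0.
Rearranging gives the reaction functions q_L = (199 - 3q_M)/7 and q_M = (112 - 3q_L)/8.
Substituting one into the other gives q_L = 1256/47 and q_M = 187/47.
Total output Q = 1256/47 + 187/47 = 1443/47.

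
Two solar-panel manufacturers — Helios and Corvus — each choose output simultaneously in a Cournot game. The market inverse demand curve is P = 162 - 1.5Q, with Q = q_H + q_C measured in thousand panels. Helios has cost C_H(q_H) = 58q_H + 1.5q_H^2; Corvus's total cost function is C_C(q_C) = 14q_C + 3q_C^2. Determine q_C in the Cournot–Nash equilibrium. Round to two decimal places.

Helios's profit: π_H = (162 - 1.5Q)q_H - (58q_H + (3/2)q_H²). Setting ∂π_H/∂q_H = 0: 104 - 6q_H - (3/2)(q_C) = 0.
Corvus's first-order condition: 148 - 9q_C - (3/2)(q_H) = 0.
Rearranging gives the reaction functions q_H = (104 - (3/2)q_C)/6 and q_C = (148 - (3/2)q_H)/9.
Solving the pair: q_H = 952/69, q_C = 976/69.

14.14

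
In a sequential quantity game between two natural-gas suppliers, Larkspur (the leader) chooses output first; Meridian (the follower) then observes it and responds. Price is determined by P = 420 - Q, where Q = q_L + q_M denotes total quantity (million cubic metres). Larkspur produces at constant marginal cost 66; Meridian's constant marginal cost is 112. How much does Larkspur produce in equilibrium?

200

The follower Meridian best-responds to any q_L: π_M = (420 - Q)q_M - 112q_M.
Follower FOC: 308 - q_L - 2q_M = 0, so q_M(q_L) = (308 - q_L)/2.
Larkspur substitutes q_M(q_L) into its own profit: π_L = q_L(420 - q_L - (308 - q_L)/2) - 66q_L = (266 - (1/2)q_L)q_L - 66q_L.
The leader's first-order condition 200 - q_L = 0 yields q_L = 200.
Then q_M = (308 - 200)/2 = 54.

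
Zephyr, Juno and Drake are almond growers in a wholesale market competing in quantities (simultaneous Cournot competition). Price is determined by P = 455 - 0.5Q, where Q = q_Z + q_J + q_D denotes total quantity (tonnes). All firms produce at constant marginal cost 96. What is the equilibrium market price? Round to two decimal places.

185.75

Each firm earns π_i = (455 - 0.5Q)q_i - 96q_i.
Setting ∂π_i/∂q_i = 0 with rivals' quantities fixed: 359 - q_i - (1/2)·Σ_{j≠i} q_j = 0.
With identical firms every q_j equals q_i, so Σ_{j≠i} q_j = 2q_i and 359 = 2q_i, giving q_i = 359/2.
Total output Q = 1077/2, so price P = 455 - (1/2)·(1077/2) = 743/4.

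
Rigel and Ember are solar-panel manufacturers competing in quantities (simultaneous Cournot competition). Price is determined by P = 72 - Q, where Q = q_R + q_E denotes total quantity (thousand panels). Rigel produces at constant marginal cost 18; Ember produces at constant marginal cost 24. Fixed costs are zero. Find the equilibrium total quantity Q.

Rigel's profit: π_R = (72 - Q)q_R - (18q_R). Setting ∂π_R/∂q_R = 0: 54 - 2q_R - (q_E) = 0.
Ember's first-order condition: 48 - 2q_E - (q_R) = 0.
So q_R = (54 - q_E)/2 and q_E = (48 - q_R)/2.
Solving the pair: q_R = 20, q_E = 14.
Total output Q = 20 + 14 = 34.

34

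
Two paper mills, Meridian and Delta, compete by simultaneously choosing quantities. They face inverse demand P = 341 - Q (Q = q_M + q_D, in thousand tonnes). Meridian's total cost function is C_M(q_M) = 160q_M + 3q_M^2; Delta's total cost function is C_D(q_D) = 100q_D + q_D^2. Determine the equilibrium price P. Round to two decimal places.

269.06

Meridian's profit: π_M = (341 - Q)q_M - (160q_M + 3q_M²). Setting ∂π_M/∂q_M = 0: 181 - 8q_M - (q_D) = 0.
Delta's profit: π_D = (341 - Q)q_D - (100q_D + q_D²). Setting ∂π_D/∂q_D = 0: 241 - 4q_D - (q_M) = 0.
So q_M = (181 - q_D)/8 and q_D = (241 - q_M)/4.
Substituting one into the other gives q_M = 483/31 and q_D = 1747/31.
Total output Q = 71.9355, so price P = 341 - 71.9355 = 269.0645.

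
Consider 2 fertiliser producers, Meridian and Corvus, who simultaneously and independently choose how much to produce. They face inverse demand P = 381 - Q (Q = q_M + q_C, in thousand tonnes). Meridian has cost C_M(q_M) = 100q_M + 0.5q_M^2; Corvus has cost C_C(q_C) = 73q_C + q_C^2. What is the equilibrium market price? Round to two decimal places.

248.36

Meridian's profit: π_M = (381 - Q)q_M - (100q_M + (1/2)q_M²). Setting ∂π_M/∂q_M = 0: 281 - 3q_M - (q_C) = 0.
Corvus's profit: π_C = (381 - Q)q_C - (73q_C + q_C²). Setting ∂π_C/∂q_C = 0: 308 - 4q_C - (q_M) = 0.
Best responses: q_M = (281 - q_C)/3, q_C = (308 - q_M)/4.
Substituting one into the other gives q_M = 816/11 and q_C = 643/11.
Total output Q = 1459/11, so price P = 381 - 1459/11 = 248.3636.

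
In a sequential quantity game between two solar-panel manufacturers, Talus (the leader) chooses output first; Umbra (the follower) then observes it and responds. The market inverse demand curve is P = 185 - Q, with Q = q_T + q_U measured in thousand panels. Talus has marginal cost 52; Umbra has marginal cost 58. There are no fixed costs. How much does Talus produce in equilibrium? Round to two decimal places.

69.50

The follower Umbra best-responds to any q_T: π_U = (185 - Q)q_U - 58q_U.
∂π_U/∂q_U = 127 - q_T - 2q_U = 0 gives the reaction function q_U = (127 - q_T)/2.
Talus substitutes q_U(q_T) into its own profit: π_T = q_T(185 - q_T - (127 - q_T)/2) - 52q_T = (243/2 - (1/2)q_T)q_T - 52q_T.
Leader FOC: 139/2 - q_T = 0, so q_T = 139/2.
Then q_U = (127 - 139/2)/2 = 115/4.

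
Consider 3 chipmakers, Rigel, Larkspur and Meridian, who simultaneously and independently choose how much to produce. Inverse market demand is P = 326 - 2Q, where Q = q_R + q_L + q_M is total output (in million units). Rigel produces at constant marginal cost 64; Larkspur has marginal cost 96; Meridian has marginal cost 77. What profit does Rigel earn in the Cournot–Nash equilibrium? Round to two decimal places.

Rigel's profit: π_R = (326 - 2Q)q_R - (64q_R). Setting ∂π_R/∂q_R = 0: 262 - 4q_R - 2(q_L + q_M) = 0.
Larkspur's first-order condition: 230 - 4q_L - 2(q_R + q_M) = 0.
Meridian's first-order condition: 249 - 4q_M - 2(q_R + q_L) = 0.
Summing all 3 equations gives 741 − 8Q = 0, hence Q = 741/8.
Back-substituting: q_R = (262 − 741/4)/2 = 307/8, q_L = (230 − 741/4)/2 = 179/8, q_M = (249 − 741/4)/2 = 255/8.
Price P = 326 - 2·(741/8) = 563/4.
Rigel's profit: (563/4 - 64)·(307/8) = 2945.2813.

2945.28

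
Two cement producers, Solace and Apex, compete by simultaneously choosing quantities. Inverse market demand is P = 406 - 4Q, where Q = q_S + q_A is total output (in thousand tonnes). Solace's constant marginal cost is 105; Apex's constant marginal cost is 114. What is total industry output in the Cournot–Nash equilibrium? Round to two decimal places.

49.42

Solace's profit: π_S = (406 - 4Q)q_S - (105q_S). Setting ∂π_S/∂q_S = 0: 301 - 8q_S - 4(q_A) = 0.
Apex's profit: π_A = (406 - 4Q)q_A - (114q_A). Setting ∂π_A/∂q_A = 0: 292 - 8q_A - 4(q_S) = 0.
So q_S = (301 - 4q_A)/8 and q_A = (292 - 4q_S)/8.
Solving the pair: q_S = 155/6, q_A = 283/12.
Total output Q = 155/6 + 283/12 = 593/12.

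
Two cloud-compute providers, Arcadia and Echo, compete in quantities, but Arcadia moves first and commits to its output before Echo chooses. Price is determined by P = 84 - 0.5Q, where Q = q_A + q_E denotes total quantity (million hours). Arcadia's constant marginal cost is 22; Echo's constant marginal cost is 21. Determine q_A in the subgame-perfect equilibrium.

Solve by backward induction. Given q_A, the follower Echo maximises π_E = (84 - (1/2)q_A - (1/2)q_E)q_E - 21q_E.
Follower FOC: 63 - (1/2)q_A - q_E = 0, so q_E(q_A) = (63 - (1/2)q_A).
Arcadia substitutes q_E(q_A) into its own profit: π_A = q_A(84 - (1/2)q_A - (63 - (1/2)q_A)/2) - 22q_A = (105/2 - (1/4)q_A)q_A - 22q_A.
The leader's first-order condition 61/2 - (1/2)q_A = 0 yields q_A = 61.
Then q_E = (63 - (1/2)·61) = 65/2.

61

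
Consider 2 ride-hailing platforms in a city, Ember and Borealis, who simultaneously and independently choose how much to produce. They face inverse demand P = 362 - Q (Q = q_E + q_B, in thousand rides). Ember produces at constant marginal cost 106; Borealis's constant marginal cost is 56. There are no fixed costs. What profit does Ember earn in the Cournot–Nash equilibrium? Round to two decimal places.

4715.11

Ember's profit: π_E = (362 - Q)q_E - (106q_E). Setting ∂π_E/∂q_E = 0: 256 - 2q_E - (q_B) = 0.
Borealis's first-order condition: 306 - 2q_B - (q_E) = 0.
So q_E = (256 - q_B)/2 and q_B = (306 - q_E)/2.
Substituting one into the other gives q_E = 206/3 and q_B = 356/3.
Price P = 362 - 562/3 = 524/3.
Ember's profit: (524/3 - 106)·(206/3) = 4715.1111.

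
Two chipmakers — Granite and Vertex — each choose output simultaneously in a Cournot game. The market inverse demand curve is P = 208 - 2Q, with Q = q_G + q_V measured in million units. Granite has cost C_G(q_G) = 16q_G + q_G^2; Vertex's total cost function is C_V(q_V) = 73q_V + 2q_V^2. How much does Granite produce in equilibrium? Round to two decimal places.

Granite's profit: π_G = (208 - 2Q)q_G - (16q_G + q_G²). Setting ∂π_G/∂q_G = 0: 192 - 6q_G - 2(q_V) = 0.
Vertex's profit: π_V = (208 - 2Q)q_V - (73q_V + 2q_V²). Setting ∂π_V/∂q_V = 0: 135 - 8q_V - 2(q_G) = 0.
Best responses: q_G = (192 - 2q_V)/6, q_V = (135 - 2q_G)/8.
Substituting one into the other gives q_G = 633/22 and q_V = 213/22.

28.77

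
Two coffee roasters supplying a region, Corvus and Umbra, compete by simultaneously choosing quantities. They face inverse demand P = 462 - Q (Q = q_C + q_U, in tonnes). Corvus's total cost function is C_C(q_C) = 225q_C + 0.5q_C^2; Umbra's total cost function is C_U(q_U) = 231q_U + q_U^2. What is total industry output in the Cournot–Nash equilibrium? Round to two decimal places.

Corvus's profit: π_C = (462 - Q)q_C - (225q_C + (1/2)q_C²). Setting ∂π_C/∂q_C = 0: 237 - 3q_C - (q_U) = 0.
Umbra's first-order condition: 231 - 4q_U - (q_C) = 0.
So q_C = (237 - q_U)/3 and q_U = (231 - q_C)/4.
Substituting one into the other gives q_C = 717/11 and q_U = 456/11.
Total output Q = 717/11 + 456/11 = 1173/11.

106.64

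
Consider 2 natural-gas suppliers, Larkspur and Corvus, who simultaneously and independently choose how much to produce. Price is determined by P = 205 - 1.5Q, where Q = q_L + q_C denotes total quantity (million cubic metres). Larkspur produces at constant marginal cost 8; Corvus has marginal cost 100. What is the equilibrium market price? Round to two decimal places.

Larkspur's profit: π_L = (205 - 1.5Q)q_L - (8q_L). Setting ∂π_L/∂q_L = 0: 197 - 3q_L - (3/2)(q_C) = 0.
Corvus's first-order condition: 105 - 3q_C - (3/2)(q_L) = 0.
Rearranging gives the reaction functions q_L = (197 - (3/2)q_C)/3 and q_C = (105 - (3/2)q_L)/3.
Solving the pair: q_L = 578/9, q_C = 26/9.
Total output Q = 604/9, so price P = 205 - (3/2)·(604/9) = 313/3.

104.33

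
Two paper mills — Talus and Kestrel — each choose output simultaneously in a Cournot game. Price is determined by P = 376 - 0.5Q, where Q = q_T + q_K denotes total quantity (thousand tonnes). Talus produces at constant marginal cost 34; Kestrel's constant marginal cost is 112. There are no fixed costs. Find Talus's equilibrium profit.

39200

Talus's profit: π_T = (376 - 0.5Q)q_T - (34q_T). Setting ∂π_T/∂q_T = 0: 342 - q_T - (1/2)(q_K) = 0.
Kestrel's profit: π_K = (376 - 0.5Q)q_K - (112q_K). Setting ∂π_K/∂q_K = 0: 264 - q_K - (1/2)(q_T) = 0.
Best responses: q_T = (342 - (1/2)q_K), q_K = (264 - (1/2)q_T).
Solving the pair: q_T = 280, q_K = 124.
Price P = 376 - (1/2)·404 = 174.
Talus's profit: (174 - 34)·280 = 39200.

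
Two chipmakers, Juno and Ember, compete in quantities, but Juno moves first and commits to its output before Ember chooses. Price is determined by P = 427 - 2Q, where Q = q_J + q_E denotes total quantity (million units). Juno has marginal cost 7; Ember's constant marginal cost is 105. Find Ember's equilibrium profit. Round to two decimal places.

496.13

Solve by backward induction. Given q_J, the follower Ember maximises π_E = (427 - 2q_J - 2q_E)q_E - 105q_E.
Setting the follower's marginal profit to zero, 322 - 2q_J - 4q_E = 0, i.e. q_E = (322 - 2q_J)/4.
Juno substitutes q_E(q_J) into its own profit: π_J = q_J(427 - 2q_J - (322 - 2q_J)/2) - 7q_J = (266 - q_J)q_J - 7q_J.
Leader FOC: 259 - 2q_J = 0, so q_J = 259/2.
Then q_E = (322 - 2·(259/2))/4 = 63/4.
Price P = 427 - 2·(581/4) = 273/2.
Ember's profit: (273/2 - 105)·(63/4) = 496.1250.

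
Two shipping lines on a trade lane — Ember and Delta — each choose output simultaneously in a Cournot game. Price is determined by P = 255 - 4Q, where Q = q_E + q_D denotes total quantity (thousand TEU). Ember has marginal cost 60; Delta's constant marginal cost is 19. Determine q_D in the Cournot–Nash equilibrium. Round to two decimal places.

23.08

Ember's profit: π_E = (255 - 4Q)q_E - (60q_E). Setting ∂π_E/∂q_E = 0: 195 - 8q_E - 4(q_D) = 0.
Delta's profit: π_D = (255 - 4Q)q_D - (19q_D). Setting ∂π_D/∂q_D = 0: 236 - 8q_D - 4(q_E) = 0.
So q_E = (195 - 4q_D)/8 and q_D = (236 - 4q_E)/8.
Substituting one into the other gives q_E = 77/6 and q_D = 277/12.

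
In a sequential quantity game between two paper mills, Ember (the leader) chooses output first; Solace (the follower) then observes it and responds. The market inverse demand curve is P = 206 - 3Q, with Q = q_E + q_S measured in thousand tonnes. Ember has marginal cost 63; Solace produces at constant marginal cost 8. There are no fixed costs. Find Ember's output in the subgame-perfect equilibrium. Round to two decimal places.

Solve by backward induction. Given q_E, the follower Solace maximises π_S = (206 - 3q_E - 3q_S)q_S - 8q_S.
Setting the follower's marginal profit to zero, 198 - 3q_E - 6q_S = 0, i.e. q_S = (198 - 3q_E)/6.
Ember substitutes q_S(q_E) into its own profit: π_E = q_E(206 - 3q_E - (198 - 3q_E)/2) - 63q_E = (107 - (3/2)q_E)q_E - 63q_E.
Leader FOC: 44 - 3q_E = 0, so q_E = 44/3.
Then q_S = (198 - 3·(44/3))/6 = 77/3.

14.67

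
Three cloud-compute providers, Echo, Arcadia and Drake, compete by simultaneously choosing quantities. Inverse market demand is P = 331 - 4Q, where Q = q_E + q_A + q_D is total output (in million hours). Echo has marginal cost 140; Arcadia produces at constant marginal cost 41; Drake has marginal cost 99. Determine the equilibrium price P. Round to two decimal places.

Echo's profit: π_E = (331 - 4Q)q_E - (140q_E). Setting ∂π_E/∂q_E = 0: 191 - 8q_E - 4(q_A + q_D) = 0.
Arcadia's profit: π_A = (331 - 4Q)q_A - (41q_A). Setting ∂π_A/∂q_A = 0: 290 - 8q_A - 4(q_E + q_D) = 0.
Drake's profit: π_D = (331 - 4Q)q_D - (99q_D). Setting ∂π_D/∂q_D = 0: 232 - 8q_D - 4(q_E + q_A) = 0.
Adding the 3 conditions: 713 − 8Q − 8Q = 0, i.e. Q = 713/16.
Back-substituting: q_E = (191 − 713/4)/4 = 51/16, q_A = (290 − 713/4)/4 = 447/16, q_D = (232 − 713/4)/4 = 215/16.
Total output Q = 713/16, so price P = 331 - 4·(713/16) = 611/4.

152.75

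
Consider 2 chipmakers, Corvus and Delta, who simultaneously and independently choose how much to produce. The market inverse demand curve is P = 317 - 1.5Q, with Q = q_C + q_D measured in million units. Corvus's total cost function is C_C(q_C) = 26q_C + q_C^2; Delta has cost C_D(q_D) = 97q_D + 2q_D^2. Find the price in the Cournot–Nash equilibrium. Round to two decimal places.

208.43

Corvus's profit: π_C = (317 - 1.5Q)q_C - (26q_C + q_C²). Setting ∂π_C/∂q_C = 0: 291 - 5q_C - (3/2)(q_D) = 0.
Delta's first-order condition: 220 - 7q_D - (3/2)(q_C) = 0.
Best responses: q_C = (291 - (3/2)q_D)/5, q_D = (220 - (3/2)q_C)/7.
Solving the pair: q_C = 52.1221, q_D = 20.2595.
Total output Q = 72.3817, so price P = 317 - (3/2)·72.3817 = 208.4275.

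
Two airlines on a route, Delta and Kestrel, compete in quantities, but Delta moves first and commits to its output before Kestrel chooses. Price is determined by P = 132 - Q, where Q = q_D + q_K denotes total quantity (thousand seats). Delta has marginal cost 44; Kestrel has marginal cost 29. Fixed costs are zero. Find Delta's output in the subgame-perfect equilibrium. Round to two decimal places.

36.50

The follower Kestrel best-responds to any q_D: π_K = (132 - Q)q_K - 29q_K.
Follower FOC: 103 - q_D - 2q_K = 0, so q_K(q_D) = (103 - q_D)/2.
Delta substitutes q_K(q_D) into its own profit: π_D = q_D(132 - q_D - (103 - q_D)/2) - 44q_D = (161/2 - (1/2)q_D)q_D - 44q_D.
Maximising: ∂π_D/∂q_D = 73/2 - q_D = 0, giving q_D = 73/2.
Then q_K = (103 - 73/2)/2 = 133/4.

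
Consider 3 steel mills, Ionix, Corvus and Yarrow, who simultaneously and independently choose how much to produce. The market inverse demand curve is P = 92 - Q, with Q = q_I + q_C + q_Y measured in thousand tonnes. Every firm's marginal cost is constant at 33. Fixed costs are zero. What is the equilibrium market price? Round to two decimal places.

Each firm earns π_i = (92 - Q)q_i - 33q_i.
Setting ∂π_i/∂q_i = 0 with rivals' quantities fixed: 59 - 2q_i - Σ_{j≠i} q_j = 0.
With identical firms every q_j equals q_i, so Σ_{j≠i} q_j = 2q_i and 59 = 4q_i, giving q_i = 59/4.
Total output Q = 177/4, so price P = 92 - 177/4 = 191/4.

47.75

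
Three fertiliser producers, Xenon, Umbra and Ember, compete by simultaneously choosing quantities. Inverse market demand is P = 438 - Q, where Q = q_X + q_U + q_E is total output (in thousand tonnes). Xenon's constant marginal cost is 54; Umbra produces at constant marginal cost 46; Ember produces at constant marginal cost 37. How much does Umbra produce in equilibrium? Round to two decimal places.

Xenon's profit: π_X = (438 - Q)q_X - (54q_X). Setting ∂π_X/∂q_X = 0: 384 - 2q_X - (q_U + q_E) = 0.
Umbra's profit: π_U = (438 - Q)q_U - (46q_U). Setting ∂π_U/∂q_U = 0: 392 - 2q_U - (q_X + q_E) = 0.
Ember's profit: π_E = (438 - Q)q_E - (37q_E). Setting ∂π_E/∂q_E = 0: 401 - 2q_E - (q_X + q_U) = 0.
Adding the 3 conditions: 1177 − 2Q − 2Q = 0, i.e. Q = 1177/4.
Back-substituting: q_X = (384 − 1177/4) = 359/4, q_U = (392 − 1177/4) = 391/4, q_E = (401 − 1177/4) = 427/4.

97.75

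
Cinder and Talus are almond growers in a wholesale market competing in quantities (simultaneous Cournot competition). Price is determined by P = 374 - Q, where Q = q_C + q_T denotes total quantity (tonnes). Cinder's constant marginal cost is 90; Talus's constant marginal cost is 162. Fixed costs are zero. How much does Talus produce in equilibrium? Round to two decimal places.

Cinder's profit: π_C = (374 - Q)q_C - (90q_C). Setting ∂π_C/∂q_C = 0: 284 - 2q_C - (q_T) = 0.
Talus's profit: π_T = (374 - Q)q_T - (162q_T). Setting ∂π_T/∂q_T = 0: 212 - 2q_T - (q_C) = 0.
So q_C = (284 - q_T)/2 and q_T = (212 - q_C)/2.
Substituting one into the other gives q_C = 356/3 and q_T = 140/3.

46.67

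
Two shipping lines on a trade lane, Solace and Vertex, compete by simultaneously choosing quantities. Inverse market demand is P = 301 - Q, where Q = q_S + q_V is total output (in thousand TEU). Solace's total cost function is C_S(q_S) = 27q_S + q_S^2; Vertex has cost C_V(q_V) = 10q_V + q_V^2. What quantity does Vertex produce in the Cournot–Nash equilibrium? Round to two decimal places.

59.33

Solace's profit: π_S = (301 - Q)q_S - (27q_S + q_S²). Setting ∂π_S/∂q_S = 0: 274 - 4q_S - (q_V) = 0.
Vertex's first-order condition: 291 - 4q_V - (q_S) = 0.
So q_S = (274 - q_V)/4 and q_V = (291 - q_S)/4.
Solving the pair: q_S = 161/3, q_V = 178/3.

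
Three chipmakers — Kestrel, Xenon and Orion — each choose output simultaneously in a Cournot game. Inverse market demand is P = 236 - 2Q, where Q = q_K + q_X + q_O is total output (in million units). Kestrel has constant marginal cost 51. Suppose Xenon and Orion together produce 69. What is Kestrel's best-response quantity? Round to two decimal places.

11.75

With rivals' combined output fixed at 69, Kestrel's profit is π_K = (236 - 2·69 - 2q_K)q_K - (51q_K) = (98 - 2q_K)q_K - (51q_K).
∂π_K/∂q_K = 47 - 4q_K = 0, so q_K = 47/4.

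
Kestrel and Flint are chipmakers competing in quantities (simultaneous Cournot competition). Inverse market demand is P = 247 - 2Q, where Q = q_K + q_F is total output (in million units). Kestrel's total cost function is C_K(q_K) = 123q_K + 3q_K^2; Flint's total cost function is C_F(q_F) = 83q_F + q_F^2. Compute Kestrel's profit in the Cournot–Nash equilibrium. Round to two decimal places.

275.92

Kestrel's profit: π_K = (247 - 2Q)q_K - (123q_K + 3q_K²). Setting ∂π_K/∂q_K = 0: 124 - 10q_K - 2(q_F) = 0.
Flint's profit: π_F = (247 - 2Q)q_F - (83q_F + q_F²). Setting ∂π_F/∂q_F = 0: 164 - 6q_F - 2(q_K) = 0.
Best responses: q_K = (124 - 2q_F)/10, q_F = (164 - 2q_K)/6.
Solving the pair: q_K = 52/7, q_F = 174/7.
Price P = 247 - 2·(226/7) = 1277/7.
Kestrel's profit: (1277/7)·(52/7) - 123·(52/7) - 3(52/7)² = 275.9184.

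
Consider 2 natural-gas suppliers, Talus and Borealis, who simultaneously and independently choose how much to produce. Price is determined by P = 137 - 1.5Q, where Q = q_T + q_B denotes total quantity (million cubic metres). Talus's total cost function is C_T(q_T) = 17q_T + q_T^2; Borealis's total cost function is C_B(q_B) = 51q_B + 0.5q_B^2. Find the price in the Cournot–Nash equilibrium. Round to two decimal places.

86.21

Talus's profit: π_T = (137 - 1.5Q)q_T - (17q_T + q_T²). Setting ∂π_T/∂q_T = 0: 120 - 5q_T - (3/2)(q_B) = 0.
Borealis's profit: π_B = (137 - 1.5Q)q_B - (51q_B + (1/2)q_B²). Setting ∂π_B/∂q_B = 0: 86 - 4q_B - (3/2)(q_T) = 0.
Best responses: q_T = (120 - (3/2)q_B)/5, q_B = (86 - (3/2)q_T)/4.
Substituting one into the other gives q_T = 1404/71 and q_B = 1000/71.
Total output Q = 33.8592, so price P = 137 - (3/2)·33.8592 = 86.2113.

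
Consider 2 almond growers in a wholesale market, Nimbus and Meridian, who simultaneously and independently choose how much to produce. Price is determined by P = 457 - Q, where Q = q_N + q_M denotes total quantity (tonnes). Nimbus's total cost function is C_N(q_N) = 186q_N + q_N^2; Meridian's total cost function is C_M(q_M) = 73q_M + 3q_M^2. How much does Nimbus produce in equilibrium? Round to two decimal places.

Nimbus's profit: π_N = (457 - Q)q_N - (186q_N + q_N²). Setting ∂π_N/∂q_N = 0: 271 - 4q_N - (q_M) = 0.
Meridian's first-order condition: 384 - 8q_M - (q_N) = 0.
Best responses: q_N = (271 - q_M)/4, q_M = (384 - q_N)/8.
Substituting one into the other gives q_N = 1784/31 and q_M = 1265/31.

57.55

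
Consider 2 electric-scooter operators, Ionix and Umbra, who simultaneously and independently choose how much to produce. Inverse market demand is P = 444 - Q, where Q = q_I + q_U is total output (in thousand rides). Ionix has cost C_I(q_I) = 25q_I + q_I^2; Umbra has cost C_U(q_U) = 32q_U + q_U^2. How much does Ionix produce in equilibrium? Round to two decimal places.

Ionix's profit: π_I = (444 - Q)q_I - (25q_I + q_I²). Setting ∂π_I/∂q_I = 0: 419 - 4q_I - (q_U) = 0.
Umbra's profit: π_U = (444 - Q)q_U - (32q_U + q_U²). Setting ∂π_U/∂q_U = 0: 412 - 4q_U - (q_I) = 0.
Rearranging gives the reaction functions q_I = (419 - q_U)/4 and q_U = (412 - q_I)/4.
Solving the pair: q_I = 1264/15, q_U = 1229/15.

84.27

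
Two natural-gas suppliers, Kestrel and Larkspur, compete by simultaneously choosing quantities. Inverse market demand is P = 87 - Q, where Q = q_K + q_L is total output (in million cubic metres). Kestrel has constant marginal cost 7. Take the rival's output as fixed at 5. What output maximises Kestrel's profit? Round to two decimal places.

With the rival's output fixed at 5, Kestrel's profit is π_K = (87 - 5 - q_K)q_K - (7q_K) = (82 - q_K)q_K - (7q_K).
∂π_K/∂q_K = 75 - 2q_K = 0, so q_K = 75/2.

37.50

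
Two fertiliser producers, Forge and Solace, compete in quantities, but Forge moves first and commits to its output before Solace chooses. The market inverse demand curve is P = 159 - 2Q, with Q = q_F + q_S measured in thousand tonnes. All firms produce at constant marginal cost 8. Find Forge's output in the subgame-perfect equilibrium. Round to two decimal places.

Solve by backward induction. Given q_F, the follower Solace maximises π_S = (159 - 2q_F - 2q_S)q_S - 8q_S.
Follower FOC: 151 - 2q_F - 4q_S = 0, so q_S(q_F) = (151 - 2q_F)/4.
Forge substitutes q_S(q_F) into its own profit: π_F = q_F(159 - 2q_F - (151 - 2q_F)/2) - 8q_F = (167/2 - q_F)q_F - 8q_F.
Maximising: ∂π_F/∂q_F = 151/2 - 2q_F = 0, giving q_F = 151/4.
Then q_S = (151 - 2·(151/4))/4 = 151/8.

37.75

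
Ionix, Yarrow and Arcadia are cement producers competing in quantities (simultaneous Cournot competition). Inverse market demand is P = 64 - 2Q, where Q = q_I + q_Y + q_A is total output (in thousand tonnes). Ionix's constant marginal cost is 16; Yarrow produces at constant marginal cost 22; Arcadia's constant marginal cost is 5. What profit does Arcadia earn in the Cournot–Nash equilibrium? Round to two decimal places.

Ionix's profit: π_I = (64 - 2Q)q_I - (16q_I). Setting ∂π_I/∂q_I = 0: 48 - 4q_I - 2(q_Y + q_A) = 0.
Yarrow's first-order condition: 42 - 4q_Y - 2(q_I + q_A) = 0.
Arcadia's first-order condition: 59 - 4q_A - 2(q_I + q_Y) = 0.
Summing all 3 equations gives 149 − 8Q = 0, hence Q = 149/8.
Back-substituting: q_I = (48 − 149/4)/2 = 43/8, q_Y = (42 − 149/4)/2 = 19/8, q_A = (59 − 149/4)/2 = 87/8.
Price P = 64 - 2·(149/8) = 107/4.
Arcadia's profit: (107/4 - 5)·(87/8) = 236.5313.

236.53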